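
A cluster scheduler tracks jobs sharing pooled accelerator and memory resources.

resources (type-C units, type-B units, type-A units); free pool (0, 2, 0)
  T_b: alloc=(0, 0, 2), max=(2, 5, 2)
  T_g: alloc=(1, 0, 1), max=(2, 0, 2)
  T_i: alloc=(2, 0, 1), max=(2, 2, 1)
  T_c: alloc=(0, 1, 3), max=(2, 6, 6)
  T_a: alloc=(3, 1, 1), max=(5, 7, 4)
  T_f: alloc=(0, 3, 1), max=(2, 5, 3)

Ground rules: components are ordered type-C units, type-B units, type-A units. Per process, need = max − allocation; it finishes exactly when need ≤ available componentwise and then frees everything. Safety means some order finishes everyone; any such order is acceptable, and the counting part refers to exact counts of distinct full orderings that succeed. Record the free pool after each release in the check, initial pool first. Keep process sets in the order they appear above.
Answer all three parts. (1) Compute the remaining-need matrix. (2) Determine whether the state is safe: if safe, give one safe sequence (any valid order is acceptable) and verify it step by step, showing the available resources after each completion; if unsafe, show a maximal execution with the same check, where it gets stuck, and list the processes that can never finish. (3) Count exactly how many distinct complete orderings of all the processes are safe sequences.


(1) Remaining need (order type-C units, type-B units, type-A units):
  T_b: (2, 5, 0)
  T_g: (1, 0, 1)
  T_i: (0, 2, 0)
  T_c: (2, 5, 3)
  T_a: (2, 6, 3)
  T_f: (2, 2, 2)
(2) The state is SAFE; one workable sequence: T_i, T_g, T_f, T_c, T_a, T_b.
Key observation: reading the order forward, T_i is the first process whose need (0, 2, 0) meets the free pool (0, 2, 0) exactly on a resource it requests.
Step-by-step check:
  pool = (0, 2, 0)
  T_i: need (0, 2, 0) fits (0, 2, 0); releases (2, 0, 1), pool now (2, 2, 1)
  T_g: need (1, 0, 1) fits (2, 2, 1); releases (1, 0, 1), pool now (3, 2, 2)
  T_f: need (2, 2, 2) fits (3, 2, 2); releases (0, 3, 1), pool now (3, 5, 3)
  T_c: need (2, 5, 3) fits (3, 5, 3); releases (0, 1, 3), pool now (3, 6, 6)
  T_a: need (2, 6, 3) fits (3, 6, 6); releases (3, 1, 1), pool now (6, 7, 7)
  T_b: need (2, 5, 0) fits (6, 7, 7); releases (0, 0, 2), pool now (6, 7, 9)
(3) Precisely 3 of the possible complete orderings are safe sequences.


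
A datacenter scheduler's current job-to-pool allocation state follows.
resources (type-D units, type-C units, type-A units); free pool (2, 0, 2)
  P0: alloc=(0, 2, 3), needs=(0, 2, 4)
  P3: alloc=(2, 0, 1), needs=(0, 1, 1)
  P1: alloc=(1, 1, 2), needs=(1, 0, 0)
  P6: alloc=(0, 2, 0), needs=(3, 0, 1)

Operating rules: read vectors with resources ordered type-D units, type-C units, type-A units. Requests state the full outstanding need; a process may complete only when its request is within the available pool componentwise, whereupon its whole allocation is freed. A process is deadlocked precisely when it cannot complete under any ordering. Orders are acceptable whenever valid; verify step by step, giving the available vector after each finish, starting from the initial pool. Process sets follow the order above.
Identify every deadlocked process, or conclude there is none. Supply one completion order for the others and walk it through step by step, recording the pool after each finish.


No process is deadlocked.
Key observation: P1 can run right away; the returned allocation unlocks the remaining processes in turn.
One completion order for the rest: P1, P6, P3, P0. Verifying each step:
  pool = (2, 0, 2)
  run P1 (needs (1, 0, 0), free (2, 0, 2)); after release of (1, 1, 2) the pool is (3, 1, 4)
  run P6 (needs (3, 0, 1), free (3, 1, 4)); after release of (0, 2, 0) the pool is (3, 3, 4)
  run P3 (needs (0, 1, 1), free (3, 3, 4)); after release of (2, 0, 1) the pool is (5, 3, 5)
  run P0 (needs (0, 2, 4), free (5, 3, 5)); after release of (0, 2, 3) the pool is (5, 5, 8)


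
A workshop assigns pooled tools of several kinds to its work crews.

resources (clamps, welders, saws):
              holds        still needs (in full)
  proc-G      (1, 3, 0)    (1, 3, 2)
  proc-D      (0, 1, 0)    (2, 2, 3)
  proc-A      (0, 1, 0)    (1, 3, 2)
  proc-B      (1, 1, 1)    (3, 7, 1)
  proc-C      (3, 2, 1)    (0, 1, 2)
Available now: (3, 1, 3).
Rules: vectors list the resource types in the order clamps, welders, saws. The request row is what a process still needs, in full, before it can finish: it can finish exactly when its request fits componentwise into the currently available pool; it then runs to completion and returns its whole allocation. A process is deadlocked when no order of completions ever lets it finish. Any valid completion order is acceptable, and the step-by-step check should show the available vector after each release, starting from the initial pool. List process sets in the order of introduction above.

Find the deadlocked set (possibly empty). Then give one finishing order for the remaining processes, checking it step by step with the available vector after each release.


The deadlocked set is empty.
Key observation: proc-C can run right away; the returned allocation unlocks the remaining processes in turn.
One completion order for the rest: proc-C, proc-G, proc-A, proc-B, proc-D. Step-by-step check:
  pool = (3, 1, 3)
  proc-C needs (0, 1, 2) <= (3, 1, 3) -> finishes; pool += (3, 2, 1) = (6, 3, 4)
  proc-G needs (1, 3, 2) <= (6, 3, 4) -> finishes; pool += (1, 3, 0) = (7, 6, 4)
  proc-A needs (1, 3, 2) <= (7, 6, 4) -> finishes; pool += (0, 1, 0) = (7, 7, 4)
  proc-B needs (3, 7, 1) <= (7, 7, 4) -> finishes; pool += (1, 1, 1) = (8, 8, 5)
  proc-D needs (2, 2, 3) <= (8, 8, 5) -> finishes; pool += (0, 1, 0) = (8, 9, 5)


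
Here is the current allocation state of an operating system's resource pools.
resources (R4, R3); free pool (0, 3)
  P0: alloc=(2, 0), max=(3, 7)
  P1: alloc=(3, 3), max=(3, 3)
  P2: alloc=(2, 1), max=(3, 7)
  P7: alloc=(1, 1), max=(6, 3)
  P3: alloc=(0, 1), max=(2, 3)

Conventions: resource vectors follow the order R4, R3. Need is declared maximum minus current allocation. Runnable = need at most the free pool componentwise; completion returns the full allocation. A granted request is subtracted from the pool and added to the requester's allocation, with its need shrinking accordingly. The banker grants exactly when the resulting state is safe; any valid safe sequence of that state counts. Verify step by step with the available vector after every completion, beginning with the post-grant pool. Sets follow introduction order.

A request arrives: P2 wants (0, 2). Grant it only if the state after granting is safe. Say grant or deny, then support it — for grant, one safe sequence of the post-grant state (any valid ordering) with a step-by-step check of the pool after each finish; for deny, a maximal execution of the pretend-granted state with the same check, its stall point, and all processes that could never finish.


GRANT: granting preserves safety; a valid post-grant sequence is P1, P2, P7, P3, P0.
Key observation: post-grant, (0, 1) remains, and an order beginning with P1 completes everyone.
Step-by-step check of the post-grant state:
  pool = (0, 1)
  run P1 (needs (0, 0), free (0, 1)); after release of (3, 3) the pool is (3, 4)
  run P2 (needs (1, 4), free (3, 4)); after release of (2, 3) the pool is (5, 7)
  run P7 (needs (5, 2), free (5, 7)); after release of (1, 1) the pool is (6, 8)
  run P3 (needs (2, 2), free (6, 8)); after release of (0, 1) the pool is (6, 9)
  run P0 (needs (1, 7), free (6, 9)); after release of (2, 0) the pool is (8, 9)


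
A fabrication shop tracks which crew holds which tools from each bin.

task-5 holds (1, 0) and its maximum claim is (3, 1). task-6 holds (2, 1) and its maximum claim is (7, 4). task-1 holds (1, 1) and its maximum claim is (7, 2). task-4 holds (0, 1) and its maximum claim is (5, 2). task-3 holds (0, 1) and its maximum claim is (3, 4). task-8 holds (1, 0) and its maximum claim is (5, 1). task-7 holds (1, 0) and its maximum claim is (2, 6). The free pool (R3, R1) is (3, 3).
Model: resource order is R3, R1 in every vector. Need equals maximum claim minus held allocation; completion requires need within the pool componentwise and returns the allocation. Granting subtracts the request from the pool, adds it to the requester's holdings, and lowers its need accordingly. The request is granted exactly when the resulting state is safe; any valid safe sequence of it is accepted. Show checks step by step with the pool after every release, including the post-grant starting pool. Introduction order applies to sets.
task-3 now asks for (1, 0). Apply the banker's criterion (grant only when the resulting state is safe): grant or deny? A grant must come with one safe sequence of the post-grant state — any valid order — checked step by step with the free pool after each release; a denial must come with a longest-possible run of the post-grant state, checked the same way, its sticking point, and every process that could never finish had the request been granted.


GRANT: granting preserves safety; a valid post-grant sequence is task-5, task-3, task-8, task-6, task-1, task-7, task-4.
Key observation: (2, 3) free after granting still covers task-5 first, and each release covers the next.
Check on the post-grant state, step by step:
  pool = (2, 3)
  run task-5 (needs (2, 1), free (2, 3)); after release of (1, 0) the pool is (3, 3)
  run task-3 (needs (2, 3), free (3, 3)); after release of (1, 1) the pool is (4, 4)
  run task-8 (needs (4, 1), free (4, 4)); after release of (1, 0) the pool is (5, 4)
  run task-6 (needs (5, 3), free (5, 4)); after release of (2, 1) the pool is (7, 5)
  run task-1 (needs (6, 1), free (7, 5)); after release of (1, 1) the pool is (8, 6)
  run task-7 (needs (1, 6), free (8, 6)); after release of (1, 0) the pool is (9, 6)
  run task-4 (needs (5, 1), free (9, 6)); after release of (0, 1) the pool is (9, 7)


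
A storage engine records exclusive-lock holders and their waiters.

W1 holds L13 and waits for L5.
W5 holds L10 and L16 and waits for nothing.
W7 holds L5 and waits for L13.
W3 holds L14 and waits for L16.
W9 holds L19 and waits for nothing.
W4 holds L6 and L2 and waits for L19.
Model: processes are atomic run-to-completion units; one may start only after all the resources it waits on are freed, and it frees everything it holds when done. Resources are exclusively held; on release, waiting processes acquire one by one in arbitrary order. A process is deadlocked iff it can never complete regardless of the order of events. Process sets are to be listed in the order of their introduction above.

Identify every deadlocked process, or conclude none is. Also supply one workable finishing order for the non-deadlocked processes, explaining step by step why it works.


Deadlocked set: W1 and W7.
Key observation: the loop W1 -> W7 -> W1 blocks itself forever; no other process is dragged down with it.
A valid finishing order for the others: W5, W9, W4, W3.
Walking it through:
  run W5 (it waits on nothing); releases L10 and L16
  run W9 (it waits on nothing); releases L19
  W4 waits on L19 — all released -> runs and releases L6 and L2
  W3 waits on L16 — all released -> runs and releases L14


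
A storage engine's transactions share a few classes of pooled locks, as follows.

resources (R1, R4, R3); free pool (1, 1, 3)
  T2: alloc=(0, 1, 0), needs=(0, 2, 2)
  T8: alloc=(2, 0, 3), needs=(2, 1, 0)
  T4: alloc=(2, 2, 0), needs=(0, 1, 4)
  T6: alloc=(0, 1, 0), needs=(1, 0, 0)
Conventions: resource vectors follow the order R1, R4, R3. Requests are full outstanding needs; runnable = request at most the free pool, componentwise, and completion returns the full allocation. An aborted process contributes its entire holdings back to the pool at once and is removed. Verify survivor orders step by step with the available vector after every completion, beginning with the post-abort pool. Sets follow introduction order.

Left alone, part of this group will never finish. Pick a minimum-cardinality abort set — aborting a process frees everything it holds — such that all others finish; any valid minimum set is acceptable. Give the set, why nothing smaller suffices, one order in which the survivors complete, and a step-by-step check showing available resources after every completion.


Abort T4.
Key observation: T8 was stuck for good until T4 gave back (2, 2, 0); in the order shown it finishes at step 2.
No smaller set exists: with zero aborts the deadlock remains.
Survivors finish in the order: T2, T8, T6. Step-by-step check (pool after the aborts first):
  pool = (3, 3, 3)
  T2 needs (0, 2, 2) <= (3, 3, 3) -> finishes; pool += (0, 1, 0) = (3, 4, 3)
  T8 needs (2, 1, 0) <= (3, 4, 3) -> finishes; pool += (2, 0, 3) = (5, 4, 6)
  T6 needs (1, 0, 0) <= (5, 4, 6) -> finishes; pool += (0, 1, 0) = (5, 5, 6)


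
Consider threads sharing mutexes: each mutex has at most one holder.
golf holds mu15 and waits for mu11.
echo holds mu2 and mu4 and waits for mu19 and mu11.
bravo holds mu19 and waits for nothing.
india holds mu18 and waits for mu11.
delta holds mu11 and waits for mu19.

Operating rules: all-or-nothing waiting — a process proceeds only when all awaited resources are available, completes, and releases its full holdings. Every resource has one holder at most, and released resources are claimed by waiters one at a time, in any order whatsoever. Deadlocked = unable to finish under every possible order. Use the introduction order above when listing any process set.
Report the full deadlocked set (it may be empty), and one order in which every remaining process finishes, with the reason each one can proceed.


The deadlocked set is empty.
Key observation: the waits form no ring: some process can always run, and its releases unblock the others one by one.
A valid finishing order for the others: bravo, delta, india, golf, echo.
Walking it through:
  bravo waits on nothing -> runs at once and releases mu19
  delta: everything it awaited (mu19) is free; runs, freeing mu11
  india: everything it awaited (mu11) is free; runs, freeing mu18
  golf: everything it awaited (mu11) is free; runs, freeing mu15
  echo: everything it awaited (mu19 and mu11) is free; runs, freeing mu2 and mu4


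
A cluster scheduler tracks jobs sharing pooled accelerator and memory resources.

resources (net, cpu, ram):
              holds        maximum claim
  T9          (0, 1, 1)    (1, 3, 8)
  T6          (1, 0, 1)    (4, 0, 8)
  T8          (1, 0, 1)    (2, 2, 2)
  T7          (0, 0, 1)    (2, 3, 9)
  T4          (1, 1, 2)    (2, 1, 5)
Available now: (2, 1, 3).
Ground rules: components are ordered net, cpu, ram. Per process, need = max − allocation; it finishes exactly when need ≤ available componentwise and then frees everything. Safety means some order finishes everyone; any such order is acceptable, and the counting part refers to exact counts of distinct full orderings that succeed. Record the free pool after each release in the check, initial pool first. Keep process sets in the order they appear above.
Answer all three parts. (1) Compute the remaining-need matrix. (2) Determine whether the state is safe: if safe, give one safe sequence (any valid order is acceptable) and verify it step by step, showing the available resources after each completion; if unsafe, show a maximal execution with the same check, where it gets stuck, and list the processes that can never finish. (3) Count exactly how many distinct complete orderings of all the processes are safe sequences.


(1) Need matrix, components ordered net, cpu, ram:
  T9: (1, 2, 7)
  T6: (3, 0, 7)
  T8: (1, 2, 1)
  T7: (2, 3, 8)
  T4: (1, 0, 3)
(2) The state is UNSAFE.
Key observation: ram is the bottleneck — with T4, T8 done the pool holds (4, 2, 6), short of every remaining need.
Going as far as possible: T4, T8; after that, nothing fits. Step-by-step check:
  pool = (2, 1, 3)
  T4 needs (1, 0, 3) <= (2, 1, 3) -> finishes; pool += (1, 1, 2) = (3, 2, 5)
  T8 needs (1, 2, 1) <= (3, 2, 5) -> finishes; pool += (1, 0, 1) = (4, 2, 6)
  T9 cannot run: need (1, 2, 7) vs free (4, 2, 6) (insufficient ram)
  T6 cannot run: need (3, 0, 7) vs free (4, 2, 6) (insufficient ram)
  T7 cannot run: need (2, 3, 8) vs free (4, 2, 6) (insufficient cpu and ram)
Processes that can never finish: T9, T6 and T7.
(3) Precisely 0 of the possible complete orderings are safe sequences.


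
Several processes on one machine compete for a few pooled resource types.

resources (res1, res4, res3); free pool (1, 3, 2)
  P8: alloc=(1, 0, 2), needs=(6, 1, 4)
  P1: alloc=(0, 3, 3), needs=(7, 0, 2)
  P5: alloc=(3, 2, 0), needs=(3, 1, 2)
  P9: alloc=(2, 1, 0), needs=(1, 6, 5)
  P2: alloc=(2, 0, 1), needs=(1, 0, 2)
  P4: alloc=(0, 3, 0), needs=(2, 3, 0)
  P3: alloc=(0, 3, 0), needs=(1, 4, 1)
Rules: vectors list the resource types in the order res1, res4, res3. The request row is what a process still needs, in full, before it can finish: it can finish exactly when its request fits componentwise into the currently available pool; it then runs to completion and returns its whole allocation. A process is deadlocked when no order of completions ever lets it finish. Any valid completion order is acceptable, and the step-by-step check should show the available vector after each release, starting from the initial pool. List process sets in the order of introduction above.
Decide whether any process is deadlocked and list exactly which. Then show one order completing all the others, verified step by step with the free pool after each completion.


The deadlocked set is P8, P1 and P9.
Key observation: after P2, P5, P3, P4 the pool peaks at (6, 11, 3), and each blocked process is short somewhere: P8 on res3; P1 on res1; P9 on res3.
One completion order for the rest: P2, P5, P3, P4. Step-by-step check:
  pool = (1, 3, 2)
  P2 needs (1, 0, 2) <= (1, 3, 2) -> finishes; pool += (2, 0, 1) = (3, 3, 3)
  P5 needs (3, 1, 2) <= (3, 3, 3) -> finishes; pool += (3, 2, 0) = (6, 5, 3)
  P3 needs (1, 4, 1) <= (6, 5, 3) -> finishes; pool += (0, 3, 0) = (6, 8, 3)
  P4 needs (2, 3, 0) <= (6, 8, 3) -> finishes; pool += (0, 3, 0) = (6, 11, 3)
None of the blocked processes ever fits:
  blocked: P8 wants (6, 1, 4), pool (6, 11, 3) — not enough res3
  blocked: P1 wants (7, 0, 2), pool (6, 11, 3) — not enough res1
  blocked: P9 wants (1, 6, 5), pool (6, 11, 3) — not enough res3


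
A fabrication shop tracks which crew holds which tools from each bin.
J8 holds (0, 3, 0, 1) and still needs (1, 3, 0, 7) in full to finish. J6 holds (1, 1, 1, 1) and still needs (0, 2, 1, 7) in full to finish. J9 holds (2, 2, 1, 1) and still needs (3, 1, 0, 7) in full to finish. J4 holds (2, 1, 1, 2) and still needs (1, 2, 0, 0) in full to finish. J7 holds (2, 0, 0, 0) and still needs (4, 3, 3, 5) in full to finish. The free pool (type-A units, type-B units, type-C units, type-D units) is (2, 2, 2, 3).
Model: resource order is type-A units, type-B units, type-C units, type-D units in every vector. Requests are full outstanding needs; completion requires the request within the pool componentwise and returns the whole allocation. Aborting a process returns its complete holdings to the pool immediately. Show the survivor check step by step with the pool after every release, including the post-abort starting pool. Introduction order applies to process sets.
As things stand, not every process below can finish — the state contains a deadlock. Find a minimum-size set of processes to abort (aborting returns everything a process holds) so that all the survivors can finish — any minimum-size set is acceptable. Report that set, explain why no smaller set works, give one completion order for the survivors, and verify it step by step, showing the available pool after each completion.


Abort J8 and J9.
Key observation: J6 had no path to completion before; after the abort of J8 and J9 ((2, 5, 1, 2) returned), step 3 is where it fits.
No one abort is enough; case by case: J8 alone leaves J6 blocked (short on type-D units); J6 alone leaves J8 blocked (short on type-D units); J9 alone leaves J8 blocked (short on type-D units); J4 alone leaves J8 blocked (short on type-D units); J7 alone leaves J8 blocked (short on type-D units).
One survivor order: J7, J4, J6. Check, step by step (post-abort pool first):
  pool = (4, 7, 3, 5)
  J7: need (4, 3, 3, 5) fits (4, 7, 3, 5); releases (2, 0, 0, 0), pool now (6, 7, 3, 5)
  J4: need (1, 2, 0, 0) fits (6, 7, 3, 5); releases (2, 1, 1, 2), pool now (8, 8, 4, 7)
  J6: need (0, 2, 1, 7) fits (8, 8, 4, 7); releases (1, 1, 1, 1), pool now (9, 9, 5, 8)


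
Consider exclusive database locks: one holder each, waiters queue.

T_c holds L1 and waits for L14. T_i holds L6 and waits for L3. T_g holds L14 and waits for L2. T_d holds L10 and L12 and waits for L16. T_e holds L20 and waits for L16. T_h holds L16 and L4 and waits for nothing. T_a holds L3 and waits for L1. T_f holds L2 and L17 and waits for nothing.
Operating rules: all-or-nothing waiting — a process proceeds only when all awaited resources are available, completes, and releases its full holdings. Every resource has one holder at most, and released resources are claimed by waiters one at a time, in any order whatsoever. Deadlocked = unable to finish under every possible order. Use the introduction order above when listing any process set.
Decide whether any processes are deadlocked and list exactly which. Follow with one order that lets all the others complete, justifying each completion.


The deadlocked set is empty.
Key observation: the waits form no ring: some process can always run, and its releases unblock the others one by one.
The rest can finish in the order T_f, T_g, T_c, T_h, T_e, T_d, T_a, T_i.
Walking it through:
  T_f: no waits; runs immediately, freeing L2 and L17
  T_g: everything it awaited (L2) is free; runs, freeing L14
  T_c: everything it awaited (L14) is free; runs, freeing L1
  T_h: no waits; runs immediately, freeing L16 and L4
  T_e: everything it awaited (L16) is free; runs, freeing L20
  T_d: everything it awaited (L16) is free; runs, freeing L10 and L12
  T_a: everything it awaited (L1) is free; runs, freeing L3
  T_i: everything it awaited (L3) is free; runs, freeing L6


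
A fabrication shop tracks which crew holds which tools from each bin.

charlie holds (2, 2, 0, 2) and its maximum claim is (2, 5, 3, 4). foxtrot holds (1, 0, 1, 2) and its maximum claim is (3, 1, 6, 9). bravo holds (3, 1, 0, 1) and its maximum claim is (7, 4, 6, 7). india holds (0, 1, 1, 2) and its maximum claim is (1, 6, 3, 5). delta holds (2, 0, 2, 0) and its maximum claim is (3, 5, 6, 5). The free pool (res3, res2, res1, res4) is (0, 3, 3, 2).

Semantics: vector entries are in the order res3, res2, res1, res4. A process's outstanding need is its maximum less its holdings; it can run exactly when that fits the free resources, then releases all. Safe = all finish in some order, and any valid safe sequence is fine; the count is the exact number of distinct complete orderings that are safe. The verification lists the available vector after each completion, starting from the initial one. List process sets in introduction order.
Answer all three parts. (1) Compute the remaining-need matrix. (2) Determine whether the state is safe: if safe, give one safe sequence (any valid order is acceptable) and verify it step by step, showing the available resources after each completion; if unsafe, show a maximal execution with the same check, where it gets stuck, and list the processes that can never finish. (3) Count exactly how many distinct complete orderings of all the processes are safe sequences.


(1) Outstanding need per process (order res3, res2, res1, res4):
  charlie: (0, 3, 3, 2)
  foxtrot: (2, 1, 5, 7)
  bravo: (4, 3, 6, 6)
  india: (1, 5, 2, 3)
  delta: (1, 5, 4, 5)
(2) The state is SAFE; one workable sequence: charlie, india, delta, bravo, foxtrot.
Key observation: charlie is the earliest step where a requested resource binds exactly: need (0, 3, 3, 2), pool (0, 3, 3, 2) at its turn.
Check, step by step:
  pool = (0, 3, 3, 2)
  charlie: need (0, 3, 3, 2) fits (0, 3, 3, 2); releases (2, 2, 0, 2), pool now (2, 5, 3, 4)
  india: need (1, 5, 2, 3) fits (2, 5, 3, 4); releases (0, 1, 1, 2), pool now (2, 6, 4, 6)
  delta: need (1, 5, 4, 5) fits (2, 6, 4, 6); releases (2, 0, 2, 0), pool now (4, 6, 6, 6)
  bravo: need (4, 3, 6, 6) fits (4, 6, 6, 6); releases (3, 1, 0, 1), pool now (7, 7, 6, 7)
  foxtrot: need (2, 1, 5, 7) fits (7, 7, 6, 7); releases (1, 0, 1, 2), pool now (8, 7, 7, 9)
(3) Precisely 1 of the possible complete orderings is a safe sequence.


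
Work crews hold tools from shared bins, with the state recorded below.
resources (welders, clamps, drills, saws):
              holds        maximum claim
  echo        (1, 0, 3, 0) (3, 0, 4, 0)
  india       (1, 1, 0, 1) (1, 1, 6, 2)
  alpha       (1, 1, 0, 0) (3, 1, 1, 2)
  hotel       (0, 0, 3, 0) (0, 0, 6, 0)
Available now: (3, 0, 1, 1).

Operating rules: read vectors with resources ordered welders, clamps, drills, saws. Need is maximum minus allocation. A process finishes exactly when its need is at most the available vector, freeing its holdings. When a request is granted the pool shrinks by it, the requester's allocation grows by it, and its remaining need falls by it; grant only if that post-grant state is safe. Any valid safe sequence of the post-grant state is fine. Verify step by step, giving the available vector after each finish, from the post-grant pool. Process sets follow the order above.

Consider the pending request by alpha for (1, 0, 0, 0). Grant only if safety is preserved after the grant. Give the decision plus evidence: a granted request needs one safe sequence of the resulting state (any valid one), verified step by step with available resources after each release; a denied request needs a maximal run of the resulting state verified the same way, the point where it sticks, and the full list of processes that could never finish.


GRANT: granting preserves safety; a valid post-grant sequence is echo, hotel, india, alpha.
Key observation: the grant leaves (2, 0, 1, 1) free — enough for echo, whose release restarts the cascade.
Check on the post-grant state, step by step:
  pool = (2, 0, 1, 1)
  echo needs (2, 0, 1, 0) <= (2, 0, 1, 1) -> finishes; pool += (1, 0, 3, 0) = (3, 0, 4, 1)
  hotel needs (0, 0, 3, 0) <= (3, 0, 4, 1) -> finishes; pool += (0, 0, 3, 0) = (3, 0, 7, 1)
  india needs (0, 0, 6, 1) <= (3, 0, 7, 1) -> finishes; pool += (1, 1, 0, 1) = (4, 1, 7, 2)
  alpha needs (1, 0, 1, 2) <= (4, 1, 7, 2) -> finishes; pool += (2, 1, 0, 0) = (6, 2, 7, 2)


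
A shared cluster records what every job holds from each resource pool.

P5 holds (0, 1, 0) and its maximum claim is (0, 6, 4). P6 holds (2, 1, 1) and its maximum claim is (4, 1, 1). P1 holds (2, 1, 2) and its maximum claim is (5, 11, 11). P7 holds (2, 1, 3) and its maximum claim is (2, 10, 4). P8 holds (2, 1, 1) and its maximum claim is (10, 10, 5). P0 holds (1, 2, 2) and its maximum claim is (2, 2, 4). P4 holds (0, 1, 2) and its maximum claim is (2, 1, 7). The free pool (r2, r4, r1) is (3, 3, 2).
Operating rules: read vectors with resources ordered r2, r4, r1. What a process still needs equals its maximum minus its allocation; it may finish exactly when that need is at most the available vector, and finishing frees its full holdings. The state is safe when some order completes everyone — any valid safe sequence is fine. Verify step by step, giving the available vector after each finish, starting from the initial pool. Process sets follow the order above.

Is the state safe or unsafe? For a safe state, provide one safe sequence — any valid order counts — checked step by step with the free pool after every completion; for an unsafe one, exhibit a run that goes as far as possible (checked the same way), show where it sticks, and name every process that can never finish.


UNSAFE — no complete ordering exists.
Key observation: even finishing P0, P6, P4, P5 leaves just (6, 8, 7) free — too little r4 for any of the remaining processes.
A maximal execution: P0, P6, P4, P5 — then nothing else fits. Check, step by step:
  pool = (3, 3, 2)
  P0: need (1, 0, 2) fits (3, 3, 2); releases (1, 2, 2), pool now (4, 5, 4)
  P6: need (2, 0, 0) fits (4, 5, 4); releases (2, 1, 1), pool now (6, 6, 5)
  P4: need (2, 0, 5) fits (6, 6, 5); releases (0, 1, 2), pool now (6, 7, 7)
  P5: need (0, 5, 4) fits (6, 7, 7); releases (0, 1, 0), pool now (6, 8, 7)
  P1 cannot run: need (3, 10, 9) vs free (6, 8, 7) (insufficient r4 and r1)
  P7 cannot run: need (0, 9, 1) vs free (6, 8, 7) (insufficient r4)
  P8 cannot run: need (8, 9, 4) vs free (6, 8, 7) (insufficient r2 and r4)
Processes that can never finish: P1, P7 and P8.


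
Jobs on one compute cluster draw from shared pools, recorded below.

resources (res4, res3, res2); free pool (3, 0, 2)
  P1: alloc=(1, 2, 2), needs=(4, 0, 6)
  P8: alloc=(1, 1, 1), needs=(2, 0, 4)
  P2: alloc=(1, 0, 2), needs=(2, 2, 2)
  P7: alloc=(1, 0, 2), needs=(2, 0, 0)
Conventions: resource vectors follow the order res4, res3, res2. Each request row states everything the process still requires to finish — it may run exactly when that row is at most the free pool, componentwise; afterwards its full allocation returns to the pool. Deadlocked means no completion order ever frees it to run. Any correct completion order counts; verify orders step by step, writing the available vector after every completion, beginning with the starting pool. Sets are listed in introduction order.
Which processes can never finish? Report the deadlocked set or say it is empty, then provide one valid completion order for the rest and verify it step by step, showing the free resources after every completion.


The deadlocked set is P1 and P2.
Key observation: after P7, P8 the pool peaks at (5, 1, 5), and each blocked process is short somewhere: P1 on res2; P2 on res3.
The rest can finish in the order P7, P8. Step-by-step check:
  pool = (3, 0, 2)
  run P7 (needs (2, 0, 0), free (3, 0, 2)); after release of (1, 0, 2) the pool is (4, 0, 4)
  run P8 (needs (2, 0, 4), free (4, 0, 4)); after release of (1, 1, 1) the pool is (5, 1, 5)
The stuck group stays short no matter what:
  P1 cannot run: need (4, 0, 6) vs free (5, 1, 5) (insufficient res2)
  P2 cannot run: need (2, 2, 2) vs free (5, 1, 5) (insufficient res3)


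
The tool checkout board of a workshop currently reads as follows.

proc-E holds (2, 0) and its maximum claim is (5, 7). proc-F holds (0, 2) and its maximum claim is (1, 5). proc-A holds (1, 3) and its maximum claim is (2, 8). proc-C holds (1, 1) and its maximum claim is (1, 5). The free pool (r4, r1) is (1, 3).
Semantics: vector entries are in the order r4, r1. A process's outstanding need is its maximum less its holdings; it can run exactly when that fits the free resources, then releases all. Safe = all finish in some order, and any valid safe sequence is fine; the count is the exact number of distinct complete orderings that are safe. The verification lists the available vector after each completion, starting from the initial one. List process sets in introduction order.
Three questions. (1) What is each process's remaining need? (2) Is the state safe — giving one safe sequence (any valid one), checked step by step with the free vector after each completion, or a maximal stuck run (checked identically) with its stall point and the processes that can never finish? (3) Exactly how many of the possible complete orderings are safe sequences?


(1) Remaining need (order r4, r1):
  proc-E: (3, 7)
  proc-F: (1, 3)
  proc-A: (1, 5)
  proc-C: (0, 4)
(2) SAFE — a valid safe sequence is proc-F, proc-A, proc-C, proc-E.
Key observation: reading the order forward, proc-F is the first process whose need (1, 3) meets the free pool (1, 3) exactly on a resource it requests.
Check, step by step:
  pool = (1, 3)
  proc-F: need (1, 3) fits (1, 3); releases (0, 2), pool now (1, 5)
  proc-A: need (1, 5) fits (1, 5); releases (1, 3), pool now (2, 8)
  proc-C: need (0, 4) fits (2, 8); releases (1, 1), pool now (3, 9)
  proc-E: need (3, 7) fits (3, 9); releases (2, 0), pool now (5, 9)
(3) Precisely 2 of the possible complete orderings are safe sequences.


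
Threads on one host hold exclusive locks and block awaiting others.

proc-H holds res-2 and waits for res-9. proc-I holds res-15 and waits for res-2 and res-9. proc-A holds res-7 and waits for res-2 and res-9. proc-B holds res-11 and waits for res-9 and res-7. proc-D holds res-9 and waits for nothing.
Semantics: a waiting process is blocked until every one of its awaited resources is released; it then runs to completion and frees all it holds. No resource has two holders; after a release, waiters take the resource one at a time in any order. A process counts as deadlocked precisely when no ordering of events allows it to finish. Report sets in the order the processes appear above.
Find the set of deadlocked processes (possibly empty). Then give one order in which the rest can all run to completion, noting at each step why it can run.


The deadlocked set is empty.
Key observation: the waits form no ring: some process can always run, and its releases unblock the others one by one.
The rest can finish in the order proc-D, proc-H, proc-A, proc-B, proc-I.
Check, step by step:
  run proc-D (it waits on nothing); releases res-9
  proc-H: everything it awaited (res-9) is free; runs, freeing res-2
  proc-A: everything it awaited (res-2 and res-9) is free; runs, freeing res-7
  proc-B: everything it awaited (res-9 and res-7) is free; runs, freeing res-11
  proc-I: everything it awaited (res-2 and res-9) is free; runs, freeing res-15


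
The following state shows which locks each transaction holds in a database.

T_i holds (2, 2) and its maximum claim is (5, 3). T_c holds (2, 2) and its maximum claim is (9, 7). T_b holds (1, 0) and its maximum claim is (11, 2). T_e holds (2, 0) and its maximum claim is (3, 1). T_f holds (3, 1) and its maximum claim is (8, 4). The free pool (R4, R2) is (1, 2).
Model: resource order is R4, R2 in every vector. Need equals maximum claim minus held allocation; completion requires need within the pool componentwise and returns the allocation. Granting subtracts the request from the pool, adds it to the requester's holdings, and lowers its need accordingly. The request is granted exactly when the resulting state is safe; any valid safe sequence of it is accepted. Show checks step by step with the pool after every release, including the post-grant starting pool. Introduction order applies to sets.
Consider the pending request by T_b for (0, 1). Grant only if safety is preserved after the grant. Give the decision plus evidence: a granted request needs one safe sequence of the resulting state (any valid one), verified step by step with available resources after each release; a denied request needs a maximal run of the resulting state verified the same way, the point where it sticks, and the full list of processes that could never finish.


DENY — the pretend-granted state is unsafe.
Key observation: after T_e, T_i, T_f the pool peaks at (8, 4), and each blocked process is short somewhere: T_c on R2; T_b on R4.
On the post-grant state, T_e, T_i, T_f is a maximal run — nothing extends it. Verifying each step:
  pool = (1, 1)
  T_e: need (1, 1) fits (1, 1); releases (2, 0), pool now (3, 1)
  T_i: need (3, 1) fits (3, 1); releases (2, 2), pool now (5, 3)
  T_f: need (5, 3) fits (5, 3); releases (3, 1), pool now (8, 4)
  T_c still needs (7, 5) but only (8, 4) is free — short on R2
  T_b still needs (10, 1) but only (8, 4) is free — short on R4
Processes that could never finish after the grant: T_c and T_b.


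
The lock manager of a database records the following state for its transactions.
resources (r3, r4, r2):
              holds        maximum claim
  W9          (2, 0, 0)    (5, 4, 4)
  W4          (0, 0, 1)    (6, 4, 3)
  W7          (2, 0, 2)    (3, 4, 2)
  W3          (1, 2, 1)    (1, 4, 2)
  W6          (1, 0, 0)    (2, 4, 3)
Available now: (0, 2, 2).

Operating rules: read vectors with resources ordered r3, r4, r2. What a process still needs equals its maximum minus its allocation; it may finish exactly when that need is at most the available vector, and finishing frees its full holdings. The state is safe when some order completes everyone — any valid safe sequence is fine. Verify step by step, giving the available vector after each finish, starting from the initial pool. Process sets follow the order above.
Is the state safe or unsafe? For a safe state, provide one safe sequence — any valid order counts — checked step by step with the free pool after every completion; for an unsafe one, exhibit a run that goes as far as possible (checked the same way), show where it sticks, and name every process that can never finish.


SAFE, for example via the order W3, W7, W6, W9, W4.
Key observation: the first exact fit in this order is W3 — it needs (0, 2, 1) with (0, 2, 2) free, meeting a requested resource to the last unit.
Step-by-step check:
  pool = (0, 2, 2)
  W3 needs (0, 2, 1) <= (0, 2, 2) -> finishes; pool += (1, 2, 1) = (1, 4, 3)
  W7 needs (1, 4, 0) <= (1, 4, 3) -> finishes; pool += (2, 0, 2) = (3, 4, 5)
  W6 needs (1, 4, 3) <= (3, 4, 5) -> finishes; pool += (1, 0, 0) = (4, 4, 5)
  W9 needs (3, 4, 4) <= (4, 4, 5) -> finishes; pool += (2, 0, 0) = (6, 4, 5)
  W4 needs (6, 4, 2) <= (6, 4, 5) -> finishes; pool += (0, 0, 1) = (6, 4, 6)


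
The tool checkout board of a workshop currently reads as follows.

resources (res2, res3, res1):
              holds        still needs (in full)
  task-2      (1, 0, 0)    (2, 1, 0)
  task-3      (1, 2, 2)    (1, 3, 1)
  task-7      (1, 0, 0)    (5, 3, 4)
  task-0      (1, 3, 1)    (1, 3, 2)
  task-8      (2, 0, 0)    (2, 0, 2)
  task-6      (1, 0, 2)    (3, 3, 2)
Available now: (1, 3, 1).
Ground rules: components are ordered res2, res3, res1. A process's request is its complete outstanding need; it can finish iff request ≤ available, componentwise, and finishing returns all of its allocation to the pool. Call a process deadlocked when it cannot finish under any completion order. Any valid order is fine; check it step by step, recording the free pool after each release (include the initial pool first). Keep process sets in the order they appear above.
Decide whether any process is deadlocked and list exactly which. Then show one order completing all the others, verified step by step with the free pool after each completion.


No process is deadlocked.
Key observation: task-3 fits the free pool immediately, and its release cascades until everyone finishes.
A valid finishing order for the others: task-3, task-8, task-2, task-6, task-7, task-0. Check, step by step:
  pool = (1, 3, 1)
  task-3: need (1, 3, 1) fits (1, 3, 1); releases (1, 2, 2), pool now (2, 5, 3)
  task-8: need (2, 0, 2) fits (2, 5, 3); releases (2, 0, 0), pool now (4, 5, 3)
  task-2: need (2, 1, 0) fits (4, 5, 3); releases (1, 0, 0), pool now (5, 5, 3)
  task-6: need (3, 3, 2) fits (5, 5, 3); releases (1, 0, 2), pool now (6, 5, 5)
  task-7: need (5, 3, 4) fits (6, 5, 5); releases (1, 0, 0), pool now (7, 5, 5)
  task-0: need (1, 3, 2) fits (7, 5, 5); releases (1, 3, 1), pool now (8, 8, 6)


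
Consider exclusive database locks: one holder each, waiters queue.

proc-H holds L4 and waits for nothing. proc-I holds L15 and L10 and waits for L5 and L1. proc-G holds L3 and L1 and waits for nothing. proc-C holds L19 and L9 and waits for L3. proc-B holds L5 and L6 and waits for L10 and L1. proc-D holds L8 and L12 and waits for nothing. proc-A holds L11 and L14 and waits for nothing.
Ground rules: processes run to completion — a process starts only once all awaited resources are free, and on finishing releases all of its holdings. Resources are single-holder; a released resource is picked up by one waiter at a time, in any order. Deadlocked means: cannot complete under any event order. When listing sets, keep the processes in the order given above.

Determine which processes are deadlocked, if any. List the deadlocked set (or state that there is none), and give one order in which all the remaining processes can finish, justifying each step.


Deadlocked set: proc-I and proc-B.
Key observation: the cycle proc-I -> proc-B -> proc-I can never break — each member waits on the next; no other process is dragged down with it.
One completion order for the rest: proc-G, proc-H, proc-C, proc-D, proc-A.
Verifying each step:
  proc-G waits on nothing -> runs at once and releases L3 and L1
  proc-H waits on nothing -> runs at once and releases L4
  proc-C waits on L3 — all released -> runs and releases L19 and L9
  proc-D waits on nothing -> runs at once and releases L8 and L12
  proc-A waits on nothing -> runs at once and releases L11 and L14
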